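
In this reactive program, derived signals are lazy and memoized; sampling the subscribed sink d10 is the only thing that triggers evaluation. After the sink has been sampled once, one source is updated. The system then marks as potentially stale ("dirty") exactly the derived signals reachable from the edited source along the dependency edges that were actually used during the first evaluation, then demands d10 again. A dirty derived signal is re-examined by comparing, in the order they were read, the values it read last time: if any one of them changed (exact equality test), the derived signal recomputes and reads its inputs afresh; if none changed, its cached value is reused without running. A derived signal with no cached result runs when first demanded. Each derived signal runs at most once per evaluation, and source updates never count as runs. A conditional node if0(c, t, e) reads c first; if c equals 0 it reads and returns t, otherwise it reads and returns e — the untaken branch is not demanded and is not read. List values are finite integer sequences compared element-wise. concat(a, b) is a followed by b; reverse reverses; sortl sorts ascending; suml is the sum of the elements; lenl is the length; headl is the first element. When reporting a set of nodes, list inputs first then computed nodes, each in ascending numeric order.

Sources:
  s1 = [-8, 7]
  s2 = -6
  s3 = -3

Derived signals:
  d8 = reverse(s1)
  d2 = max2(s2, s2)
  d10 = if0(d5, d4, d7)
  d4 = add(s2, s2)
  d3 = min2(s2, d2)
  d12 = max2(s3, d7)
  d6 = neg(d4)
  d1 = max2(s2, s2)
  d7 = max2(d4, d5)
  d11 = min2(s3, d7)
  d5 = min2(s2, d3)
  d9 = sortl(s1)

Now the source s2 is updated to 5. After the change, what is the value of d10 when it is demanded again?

Demanding d10 again yields 10.

First demand of the output computes:
  d2 = max2(-6, -6) = -6
  d3 = min2(-6, -6) = -6
  d4 = add(-6, -6) = -12
  d5 = min2(-6, -6) = -6
  d7 = max2(-12, -6) = -6
  d10 = if0(d5=-6 -> else branch d7) = -6

After the edit, cleaning proceeds:
  d2: a read changed (s2 -6->5; s2 -6->5) — executes, giving 5.
  d3: a read changed (s2 -6->5; d2 -6->5) — executes, giving 5.
  d4: a read changed (s2 -6->5; s2 -6->5) — executes, giving 10.
  d5: a read changed (s2 -6->5; d3 -6->5) — executes, giving 5.
  d7: a read changed (d4 -12->10; d5 -6->5) — executes, giving 10.
  d10: a read changed (d5 -6->5; d7 -6->10) — executes, giving 10.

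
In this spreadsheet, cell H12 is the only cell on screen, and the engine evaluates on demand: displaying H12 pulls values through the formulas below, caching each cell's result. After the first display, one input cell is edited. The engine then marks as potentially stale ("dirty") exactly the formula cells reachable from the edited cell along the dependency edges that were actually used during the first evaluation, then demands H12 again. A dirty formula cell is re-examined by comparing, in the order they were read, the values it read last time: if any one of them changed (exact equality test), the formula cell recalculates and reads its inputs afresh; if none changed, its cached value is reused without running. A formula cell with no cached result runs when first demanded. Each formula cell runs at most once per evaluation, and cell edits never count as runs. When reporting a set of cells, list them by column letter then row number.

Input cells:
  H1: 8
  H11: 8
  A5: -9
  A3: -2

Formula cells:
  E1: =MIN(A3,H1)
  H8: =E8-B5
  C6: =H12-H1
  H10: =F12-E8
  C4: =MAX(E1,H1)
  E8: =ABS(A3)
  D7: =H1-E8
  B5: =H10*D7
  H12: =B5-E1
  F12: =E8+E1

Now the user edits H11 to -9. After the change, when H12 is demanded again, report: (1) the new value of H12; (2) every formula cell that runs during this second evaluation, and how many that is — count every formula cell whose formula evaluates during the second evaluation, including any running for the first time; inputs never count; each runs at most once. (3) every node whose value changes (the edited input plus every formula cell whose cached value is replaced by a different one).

Initial pass — values computed on the first demand:
  E1 = MIN(-2, 8) = -2
  E8 = ABS(-2) = 2
  D7 = 8 - 2 = 6
  F12 = 2 + -2 = 0
  H10 = 0 - 2 = -2
  B5 = -2 * 6 = -12
  H12 = -12 - -2 = -10

Second demand — change propagation:
  no demanded computation ever read H11, so the edit dirties nothing and nothing runs.

The important point: nothing the output needs ever reads H11, so the edit is invisible to it.

H12 now evaluates to -10.
Run set: none (0 run).
Changed values: H11.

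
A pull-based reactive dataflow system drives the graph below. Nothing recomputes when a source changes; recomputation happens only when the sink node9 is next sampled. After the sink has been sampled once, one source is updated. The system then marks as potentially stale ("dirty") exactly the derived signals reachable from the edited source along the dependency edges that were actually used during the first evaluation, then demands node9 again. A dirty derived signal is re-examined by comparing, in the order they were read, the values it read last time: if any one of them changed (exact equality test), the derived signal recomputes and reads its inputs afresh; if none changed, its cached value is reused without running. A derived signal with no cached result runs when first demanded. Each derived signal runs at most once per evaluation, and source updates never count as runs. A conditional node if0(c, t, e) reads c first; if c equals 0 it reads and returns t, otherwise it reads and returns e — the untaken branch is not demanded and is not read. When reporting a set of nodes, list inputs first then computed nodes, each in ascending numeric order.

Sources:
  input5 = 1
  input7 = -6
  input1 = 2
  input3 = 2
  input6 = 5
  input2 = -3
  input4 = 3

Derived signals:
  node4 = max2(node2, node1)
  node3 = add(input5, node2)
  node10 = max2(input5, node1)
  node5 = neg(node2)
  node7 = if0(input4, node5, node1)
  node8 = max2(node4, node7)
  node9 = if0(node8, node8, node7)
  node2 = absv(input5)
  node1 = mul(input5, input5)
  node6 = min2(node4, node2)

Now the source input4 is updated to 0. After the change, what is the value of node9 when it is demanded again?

First evaluation (everything demanded from the output):
  node1 = mul(1, 1) = 1
  node2 = absv(1) = 1
  node4 = max2(1, 1) = 1
  node7 = if0(input4=3 -> else branch node1) = 1
  node8 = max2(1, 1) = 1
  node9 = if0(node8=1 -> else branch node7) = 1

Propagation after the edit:
  node5: demanded for the first time — runs, produces -1.
  node7: runs — input4 3->0; result -1.
  node8: runs — node7 1->-1; result 1 (same value as before).
  node9: runs — node7 1->-1; result -1.

Key observation: a condition flipped, so demand reaches new nodes — node5 runs for the first time.

New value of node9: -1.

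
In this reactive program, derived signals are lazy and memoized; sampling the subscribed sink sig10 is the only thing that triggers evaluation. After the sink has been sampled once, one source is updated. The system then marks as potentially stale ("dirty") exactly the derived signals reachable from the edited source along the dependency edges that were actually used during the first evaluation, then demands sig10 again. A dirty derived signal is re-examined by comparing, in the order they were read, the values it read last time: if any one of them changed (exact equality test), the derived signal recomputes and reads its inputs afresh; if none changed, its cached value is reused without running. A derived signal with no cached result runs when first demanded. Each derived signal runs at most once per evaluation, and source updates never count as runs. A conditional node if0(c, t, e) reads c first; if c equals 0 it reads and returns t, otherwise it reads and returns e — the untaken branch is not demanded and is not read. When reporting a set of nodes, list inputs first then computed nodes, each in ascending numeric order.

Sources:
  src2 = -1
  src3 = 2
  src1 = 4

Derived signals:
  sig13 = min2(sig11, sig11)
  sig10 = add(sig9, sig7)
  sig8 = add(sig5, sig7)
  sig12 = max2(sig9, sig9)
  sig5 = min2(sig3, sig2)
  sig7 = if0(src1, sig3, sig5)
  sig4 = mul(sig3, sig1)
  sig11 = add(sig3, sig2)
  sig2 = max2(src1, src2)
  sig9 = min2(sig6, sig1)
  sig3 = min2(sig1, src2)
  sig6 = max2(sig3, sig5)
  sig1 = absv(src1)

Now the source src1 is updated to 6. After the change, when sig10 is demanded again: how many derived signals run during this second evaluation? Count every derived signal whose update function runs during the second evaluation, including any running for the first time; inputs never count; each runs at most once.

First demand of the output computes:
  sig1 = absv(4) = 4
  sig2 = max2(4, -1) = 4
  sig3 = min2(4, -1) = -1
  sig5 = min2(-1, 4) = -1
  sig6 = max2(-1, -1) = -1
  sig7 = if0(src1=4 -> else branch sig5) = -1
  sig9 = min2(-1, 4) = -1
  sig10 = add(-1, -1) = -2

After the edit, cleaning proceeds:
  sig1: a read changed (src1 4->6) — executes, giving 6.
  sig2: a read changed (src1 4->6) — executes, giving 6.
  sig3: a read changed (sig1 4->6) — executes, giving -1 — identical to its old value.
  sig5: a read changed (sig2 4->6) — executes, giving -1 — identical to its old value.
  sig6: dirty, but its reads are unchanged (sig3 unchanged, sig5 unchanged); cached -1 stands.
  sig7: a read changed (src1 4->6) — executes, giving -1 — identical to its old value.
  sig9: a read changed (sig1 4->6) — executes, giving -1 — identical to its old value.
  sig10: dirty, but its reads are unchanged (sig9 unchanged, sig7 unchanged); cached -2 stands.

Note where the cutoff bites: sig6 is checked, finds nothing changed, and keeps its cache.

6 derived signals run: sig1, sig2, sig3, sig5, sig7, sig9.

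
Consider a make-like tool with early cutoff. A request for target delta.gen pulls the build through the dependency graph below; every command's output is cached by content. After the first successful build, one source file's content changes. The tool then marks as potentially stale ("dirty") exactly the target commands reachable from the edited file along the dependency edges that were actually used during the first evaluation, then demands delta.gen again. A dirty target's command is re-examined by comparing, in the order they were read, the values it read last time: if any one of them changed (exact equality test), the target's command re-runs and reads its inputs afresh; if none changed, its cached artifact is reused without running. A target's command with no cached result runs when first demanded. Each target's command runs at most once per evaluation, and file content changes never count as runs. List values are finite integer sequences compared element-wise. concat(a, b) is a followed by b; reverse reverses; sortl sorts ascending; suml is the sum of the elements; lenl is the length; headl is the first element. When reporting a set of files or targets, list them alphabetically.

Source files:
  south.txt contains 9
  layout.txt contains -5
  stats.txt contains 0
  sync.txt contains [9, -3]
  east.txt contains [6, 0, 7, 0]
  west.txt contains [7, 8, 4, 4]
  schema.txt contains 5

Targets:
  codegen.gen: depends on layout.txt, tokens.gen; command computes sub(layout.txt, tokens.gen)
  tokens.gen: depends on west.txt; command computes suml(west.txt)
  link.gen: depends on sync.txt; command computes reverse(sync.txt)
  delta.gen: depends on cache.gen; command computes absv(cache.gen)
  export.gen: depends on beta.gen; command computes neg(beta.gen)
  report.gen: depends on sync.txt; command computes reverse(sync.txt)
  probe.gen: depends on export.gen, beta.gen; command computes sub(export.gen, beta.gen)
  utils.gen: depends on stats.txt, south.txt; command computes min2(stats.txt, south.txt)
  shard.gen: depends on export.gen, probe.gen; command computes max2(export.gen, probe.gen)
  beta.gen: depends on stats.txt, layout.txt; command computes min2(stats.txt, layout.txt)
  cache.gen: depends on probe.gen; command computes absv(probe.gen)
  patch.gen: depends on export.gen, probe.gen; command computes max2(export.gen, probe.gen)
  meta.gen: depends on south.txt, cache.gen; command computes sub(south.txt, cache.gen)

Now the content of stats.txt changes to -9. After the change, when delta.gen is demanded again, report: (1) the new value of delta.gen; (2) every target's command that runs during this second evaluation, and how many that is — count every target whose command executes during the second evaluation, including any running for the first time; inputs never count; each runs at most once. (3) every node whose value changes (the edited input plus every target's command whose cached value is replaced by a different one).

First demand of the output computes:
  beta.gen = min2(0, -5) = -5
  export.gen = neg(-5) = 5
  probe.gen = sub(5, -5) = 10
  cache.gen = absv(10) = 10
  delta.gen = absv(10) = 10

After the edit, cleaning proceeds:
  beta.gen: a read changed (stats.txt 0->-9) — executes, giving -9.
  export.gen: a read changed (beta.gen -5->-9) — executes, giving 9.
  probe.gen: a read changed (export.gen 5->9; beta.gen -5->-9) — executes, giving 18.
  cache.gen: a read changed (probe.gen 10->18) — executes, giving 18.
  delta.gen: a read changed (cache.gen 10->18) — executes, giving 18.

Demanding delta.gen again yields 18.
5 target commands run: beta.gen, cache.gen, delta.gen, export.gen, probe.gen.
The nodes whose values change: beta.gen, cache.gen, delta.gen, export.gen, probe.gen, stats.txt.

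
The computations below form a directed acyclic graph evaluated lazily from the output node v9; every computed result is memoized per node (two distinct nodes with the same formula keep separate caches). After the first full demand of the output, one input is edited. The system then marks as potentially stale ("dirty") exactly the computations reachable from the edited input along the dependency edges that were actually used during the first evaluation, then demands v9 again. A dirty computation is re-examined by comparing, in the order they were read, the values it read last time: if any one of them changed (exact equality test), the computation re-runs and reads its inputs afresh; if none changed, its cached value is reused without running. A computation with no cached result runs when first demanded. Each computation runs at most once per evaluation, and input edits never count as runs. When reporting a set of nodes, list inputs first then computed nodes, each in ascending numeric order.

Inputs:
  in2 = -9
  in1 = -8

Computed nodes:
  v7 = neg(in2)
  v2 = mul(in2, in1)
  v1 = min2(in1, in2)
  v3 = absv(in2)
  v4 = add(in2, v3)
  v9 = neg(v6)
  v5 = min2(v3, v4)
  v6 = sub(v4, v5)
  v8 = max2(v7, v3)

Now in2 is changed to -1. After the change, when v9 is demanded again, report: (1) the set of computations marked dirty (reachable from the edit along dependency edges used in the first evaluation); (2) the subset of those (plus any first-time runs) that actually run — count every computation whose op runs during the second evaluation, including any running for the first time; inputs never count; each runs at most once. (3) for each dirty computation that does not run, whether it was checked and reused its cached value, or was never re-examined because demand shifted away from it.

The edit dirties: v3, v4, v5, v6, v9.
3 computations run: v3, v4, v5.
Cache hits after checking: v6, v9.
Note where the cutoff bites: v6 is checked, finds nothing changed, and keeps its cache.

First demand of the output computes:
  v3 = absv(-9) = 9
  v4 = add(-9, 9) = 0
  v5 = min2(9, 0) = 0
  v6 = sub(0, 0) = 0
  v9 = neg(0) = 0

After the edit, cleaning proceeds:
  v3: a read changed (in2 -9->-1) — executes, giving 1.
  v4: a read changed (in2 -9->-1; v3 9->1) — executes, giving 0 — identical to its old value.
  v5: a read changed (v3 9->1) — executes, giving 0 — identical to its old value.
  v6: dirty, but its reads are unchanged (v4 unchanged, v5 unchanged); cached 0 stands.
  v9: dirty, but its reads are unchanged (v6 unchanged); cached 0 stands.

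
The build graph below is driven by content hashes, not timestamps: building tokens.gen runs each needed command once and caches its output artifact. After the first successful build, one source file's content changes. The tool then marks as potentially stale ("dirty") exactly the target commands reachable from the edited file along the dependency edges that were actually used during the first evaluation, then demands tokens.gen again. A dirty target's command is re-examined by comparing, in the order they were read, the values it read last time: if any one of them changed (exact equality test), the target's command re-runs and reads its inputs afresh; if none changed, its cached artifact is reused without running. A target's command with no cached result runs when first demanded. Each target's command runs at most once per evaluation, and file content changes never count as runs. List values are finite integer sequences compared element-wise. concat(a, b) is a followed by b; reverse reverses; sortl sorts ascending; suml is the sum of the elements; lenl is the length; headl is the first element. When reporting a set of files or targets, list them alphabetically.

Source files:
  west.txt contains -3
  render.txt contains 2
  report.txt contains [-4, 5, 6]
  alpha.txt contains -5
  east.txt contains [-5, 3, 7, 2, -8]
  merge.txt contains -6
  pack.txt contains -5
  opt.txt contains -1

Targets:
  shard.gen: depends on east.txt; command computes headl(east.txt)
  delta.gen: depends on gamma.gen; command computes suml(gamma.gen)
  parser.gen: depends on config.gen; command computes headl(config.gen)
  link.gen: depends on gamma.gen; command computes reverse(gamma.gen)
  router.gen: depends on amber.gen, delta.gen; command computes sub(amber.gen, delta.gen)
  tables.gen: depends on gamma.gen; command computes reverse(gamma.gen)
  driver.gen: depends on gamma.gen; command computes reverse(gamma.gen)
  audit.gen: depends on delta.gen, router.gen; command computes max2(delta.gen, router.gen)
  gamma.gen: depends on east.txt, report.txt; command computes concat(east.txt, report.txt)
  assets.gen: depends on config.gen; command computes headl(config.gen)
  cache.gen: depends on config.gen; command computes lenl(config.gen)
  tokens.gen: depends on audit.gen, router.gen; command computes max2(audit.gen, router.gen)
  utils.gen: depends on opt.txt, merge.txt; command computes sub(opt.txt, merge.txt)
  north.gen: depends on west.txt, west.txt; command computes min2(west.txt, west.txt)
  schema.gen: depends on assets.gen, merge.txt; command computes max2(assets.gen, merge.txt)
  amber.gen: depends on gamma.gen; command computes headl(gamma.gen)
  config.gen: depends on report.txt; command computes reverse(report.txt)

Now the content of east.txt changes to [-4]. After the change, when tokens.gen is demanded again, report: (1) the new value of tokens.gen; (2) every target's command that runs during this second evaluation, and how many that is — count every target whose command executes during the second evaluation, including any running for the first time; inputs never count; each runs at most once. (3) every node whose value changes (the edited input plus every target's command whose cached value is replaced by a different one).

tokens.gen now evaluates to 3.
Run set: amber.gen, audit.gen, delta.gen, gamma.gen, router.gen, tokens.gen (6 run).
Changed values: amber.gen, audit.gen, delta.gen, east.txt, gamma.gen, router.gen, tokens.gen.

Initial pass — values computed on the first demand:
  gamma.gen = concat([-5, 3, 7, 2, -8], [-4, 5, 6]) = [-5, 3, 7, 2, -8, -4, 5, 6]
  amber.gen = headl([-5, 3, 7, 2, -8, -4, 5, 6]) = -5
  delta.gen = suml([-5, 3, 7, 2, -8, -4, 5, 6]) = 6
  router.gen = sub(-5, 6) = -11
  audit.gen = max2(6, -11) = 6
  tokens.gen = max2(6, -11) = 6

Second demand — change propagation:
  gamma.gen: re-runs because east.txt [-5, 3, 7, 2, -8]->[-4]; new result [-4, -4, 5, 6].
  amber.gen: re-runs because gamma.gen [-5, 3, 7, 2, -8, -4, 5, 6]->[-4, -4, 5, 6]; new result -4.
  delta.gen: re-runs because gamma.gen [-5, 3, 7, 2, -8, -4, 5, 6]->[-4, -4, 5, 6]; new result 3.
  router.gen: re-runs because amber.gen -5->-4; delta.gen 6->3; new result -7.
  audit.gen: re-runs because delta.gen 6->3; router.gen -11->-7; new result 3.
  tokens.gen: re-runs because audit.gen 6->3; router.gen -11->-7; new result 3.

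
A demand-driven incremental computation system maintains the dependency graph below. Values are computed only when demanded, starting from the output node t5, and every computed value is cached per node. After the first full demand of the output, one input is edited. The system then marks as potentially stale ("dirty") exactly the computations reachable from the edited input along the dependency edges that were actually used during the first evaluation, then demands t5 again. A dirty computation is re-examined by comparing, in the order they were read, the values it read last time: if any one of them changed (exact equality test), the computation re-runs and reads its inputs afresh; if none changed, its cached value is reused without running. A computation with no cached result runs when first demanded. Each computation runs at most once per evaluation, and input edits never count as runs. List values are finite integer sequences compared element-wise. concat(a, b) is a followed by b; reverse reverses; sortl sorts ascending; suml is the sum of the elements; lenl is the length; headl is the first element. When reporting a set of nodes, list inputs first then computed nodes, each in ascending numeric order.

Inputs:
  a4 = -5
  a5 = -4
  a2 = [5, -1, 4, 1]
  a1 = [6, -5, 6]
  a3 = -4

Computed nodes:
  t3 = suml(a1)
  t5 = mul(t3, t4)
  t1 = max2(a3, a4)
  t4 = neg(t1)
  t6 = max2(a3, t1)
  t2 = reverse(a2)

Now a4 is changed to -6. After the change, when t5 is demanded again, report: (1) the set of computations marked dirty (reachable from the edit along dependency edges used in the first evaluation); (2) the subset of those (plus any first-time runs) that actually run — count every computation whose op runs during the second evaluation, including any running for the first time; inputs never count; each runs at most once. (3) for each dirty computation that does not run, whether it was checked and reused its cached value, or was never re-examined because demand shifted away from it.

First evaluation (everything demanded from the output):
  t1 = max2(-4, -5) = -4
  t3 = suml([6, -5, 6]) = 7
  t4 = neg(-4) = 4
  t5 = mul(7, 4) = 28

Propagation after the edit:
  t1: runs — a4 -5->-6; result -4 (same value as before).
  t4: checked — values it read are unchanged (t1 unchanged); reused cached 4 without running.
  t5: checked — values it read are unchanged (t3 unchanged, t4 unchanged); reused cached 28 without running.

Key observation: the change is absorbed at t1 — it re-runs but produces the same value, and the output's value is unchanged.

Marked dirty: t1, t4, t5.
Computations that run: t1 — 1 in total.
Checked but reused from cache: t4, t5.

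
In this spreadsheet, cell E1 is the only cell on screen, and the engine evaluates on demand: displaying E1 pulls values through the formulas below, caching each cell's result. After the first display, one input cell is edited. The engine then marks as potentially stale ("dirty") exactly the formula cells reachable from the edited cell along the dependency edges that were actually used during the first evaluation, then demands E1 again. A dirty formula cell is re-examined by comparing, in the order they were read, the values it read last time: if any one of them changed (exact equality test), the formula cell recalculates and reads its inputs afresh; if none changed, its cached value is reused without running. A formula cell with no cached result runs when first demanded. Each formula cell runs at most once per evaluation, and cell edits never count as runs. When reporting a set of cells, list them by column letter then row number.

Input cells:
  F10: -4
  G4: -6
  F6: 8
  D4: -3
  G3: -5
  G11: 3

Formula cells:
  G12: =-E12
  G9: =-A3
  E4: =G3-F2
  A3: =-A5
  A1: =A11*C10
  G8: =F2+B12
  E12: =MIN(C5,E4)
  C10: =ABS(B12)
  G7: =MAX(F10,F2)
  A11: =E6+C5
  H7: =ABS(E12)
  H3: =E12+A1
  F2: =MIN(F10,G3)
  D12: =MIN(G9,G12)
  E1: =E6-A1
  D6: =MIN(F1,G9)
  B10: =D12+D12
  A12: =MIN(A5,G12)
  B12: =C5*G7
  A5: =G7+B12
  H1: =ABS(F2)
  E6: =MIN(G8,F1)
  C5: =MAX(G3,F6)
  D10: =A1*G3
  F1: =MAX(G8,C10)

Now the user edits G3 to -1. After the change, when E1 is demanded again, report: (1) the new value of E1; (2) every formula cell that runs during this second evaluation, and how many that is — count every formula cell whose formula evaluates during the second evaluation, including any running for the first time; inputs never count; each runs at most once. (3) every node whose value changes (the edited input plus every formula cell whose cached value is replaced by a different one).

E1 now evaluates to 860.
Run set: A1, A11, C5, E1, E6, F1, F2, G7, G8 (9 run).
Changed values: A1, A11, E1, E6, F2, G3, G8.
The important point: at B12 every value read last time is unchanged, so the dirty flag clears without a run.

Initial pass — values computed on the first demand:
  C5 = MAX(-5, 8) = 8
  F2 = MIN(-4, -5) = -5
  G7 = MAX(-4, -5) = -4
  B12 = 8 * -4 = -32
  C10 = ABS(-32) = 32
  G8 = -5 + -32 = -37
  F1 = MAX(-37, 32) = 32
  E6 = MIN(-37, 32) = -37
  A11 = -37 + 8 = -29
  A1 = -29 * 32 = -928
  E1 = -37 - -928 = 891

Second demand — change propagation:
  C5: re-runs because G3 -5->-1; new result 8 (unchanged).
  F2: re-runs because G3 -5->-1; new result -4.
  G7: re-runs because F2 -5->-4; new result -4 (unchanged).
  B12: re-examined; everything it read last time is the same (C5 unchanged, G7 unchanged) — cache -32 kept, no run.
  C10: re-examined; everything it read last time is the same (B12 unchanged) — cache 32 kept, no run.
  G8: re-runs because F2 -5->-4; new result -36.
  F1: re-runs because G8 -37->-36; new result 32 (unchanged).
  E6: re-runs because G8 -37->-36; new result -36.
  A11: re-runs because E6 -37->-36; new result -28.
  A1: re-runs because A11 -29->-28; new result -896.
  E1: re-runs because E6 -37->-36; A1 -928->-896; new result 860.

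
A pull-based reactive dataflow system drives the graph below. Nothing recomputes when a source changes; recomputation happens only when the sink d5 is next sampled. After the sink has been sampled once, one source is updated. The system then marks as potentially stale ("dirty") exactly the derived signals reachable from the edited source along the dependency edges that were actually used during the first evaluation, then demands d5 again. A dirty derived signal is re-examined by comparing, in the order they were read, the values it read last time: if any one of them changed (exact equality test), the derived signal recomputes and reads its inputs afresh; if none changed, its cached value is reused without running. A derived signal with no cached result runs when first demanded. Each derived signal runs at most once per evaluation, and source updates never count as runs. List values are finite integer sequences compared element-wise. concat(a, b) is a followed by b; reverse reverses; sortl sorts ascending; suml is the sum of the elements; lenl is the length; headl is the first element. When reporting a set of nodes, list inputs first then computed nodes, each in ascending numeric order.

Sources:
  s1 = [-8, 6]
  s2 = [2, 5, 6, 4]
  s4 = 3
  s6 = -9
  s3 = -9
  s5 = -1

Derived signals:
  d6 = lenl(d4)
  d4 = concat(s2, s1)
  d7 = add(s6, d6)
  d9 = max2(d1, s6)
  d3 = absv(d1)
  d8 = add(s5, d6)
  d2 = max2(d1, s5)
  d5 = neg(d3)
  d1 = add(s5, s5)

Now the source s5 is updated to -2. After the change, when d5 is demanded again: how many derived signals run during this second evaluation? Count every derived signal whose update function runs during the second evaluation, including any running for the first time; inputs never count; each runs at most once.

First evaluation (everything demanded from the output):
  d1 = add(-1, -1) = -2
  d3 = absv(-2) = 2
  d5 = neg(2) = -2

Propagation after the edit:
  d1: runs — s5 -1->-2; s5 -1->-2; result -4.
  d3: runs — d1 -2->-4; result 4.
  d5: runs — d3 2->4; result -4.

Derived signals that run: d1, d3, d5 — 3 in total.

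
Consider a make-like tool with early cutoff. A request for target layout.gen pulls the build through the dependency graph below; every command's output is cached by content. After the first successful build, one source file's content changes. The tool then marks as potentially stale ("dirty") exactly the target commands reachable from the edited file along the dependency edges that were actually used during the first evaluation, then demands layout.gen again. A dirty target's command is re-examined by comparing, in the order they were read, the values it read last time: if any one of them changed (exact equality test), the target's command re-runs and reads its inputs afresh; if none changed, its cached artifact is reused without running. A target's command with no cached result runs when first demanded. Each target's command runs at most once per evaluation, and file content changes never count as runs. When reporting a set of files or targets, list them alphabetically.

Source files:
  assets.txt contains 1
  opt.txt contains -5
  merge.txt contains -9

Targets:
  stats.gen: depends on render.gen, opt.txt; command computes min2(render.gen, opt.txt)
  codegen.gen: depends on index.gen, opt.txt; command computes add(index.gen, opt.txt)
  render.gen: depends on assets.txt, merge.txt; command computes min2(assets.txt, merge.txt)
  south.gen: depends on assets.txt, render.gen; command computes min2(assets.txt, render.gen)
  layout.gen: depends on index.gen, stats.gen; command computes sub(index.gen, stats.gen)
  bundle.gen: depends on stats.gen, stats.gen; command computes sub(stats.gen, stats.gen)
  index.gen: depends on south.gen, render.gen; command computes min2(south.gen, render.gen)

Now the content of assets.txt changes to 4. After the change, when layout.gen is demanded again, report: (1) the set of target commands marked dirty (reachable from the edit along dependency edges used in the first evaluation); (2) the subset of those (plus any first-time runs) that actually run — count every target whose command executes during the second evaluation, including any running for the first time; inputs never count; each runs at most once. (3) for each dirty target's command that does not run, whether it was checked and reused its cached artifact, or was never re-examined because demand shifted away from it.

The edit dirties: index.gen, layout.gen, render.gen, south.gen, stats.gen.
2 target commands run: render.gen, south.gen.
Cache hits after checking: index.gen, layout.gen, stats.gen.
Note where the cutoff bites: index.gen is checked, finds nothing changed, and keeps its cache.

First demand of the output computes:
  render.gen = min2(1, -9) = -9
  south.gen = min2(1, -9) = -9
  index.gen = min2(-9, -9) = -9
  stats.gen = min2(-9, -5) = -9
  layout.gen = sub(-9, -9) = 0

After the edit, cleaning proceeds:
  render.gen: a read changed (assets.txt 1->4) — executes, giving -9 — identical to its old value.
  south.gen: a read changed (assets.txt 1->4) — executes, giving -9 — identical to its old value.
  index.gen: dirty, but its reads are unchanged (south.gen unchanged, render.gen unchanged); cached -9 stands.
  stats.gen: dirty, but its reads are unchanged (render.gen unchanged, opt.txt unchanged); cached -9 stands.
  layout.gen: dirty, but its reads are unchanged (index.gen unchanged, stats.gen unchanged); cached 0 stands.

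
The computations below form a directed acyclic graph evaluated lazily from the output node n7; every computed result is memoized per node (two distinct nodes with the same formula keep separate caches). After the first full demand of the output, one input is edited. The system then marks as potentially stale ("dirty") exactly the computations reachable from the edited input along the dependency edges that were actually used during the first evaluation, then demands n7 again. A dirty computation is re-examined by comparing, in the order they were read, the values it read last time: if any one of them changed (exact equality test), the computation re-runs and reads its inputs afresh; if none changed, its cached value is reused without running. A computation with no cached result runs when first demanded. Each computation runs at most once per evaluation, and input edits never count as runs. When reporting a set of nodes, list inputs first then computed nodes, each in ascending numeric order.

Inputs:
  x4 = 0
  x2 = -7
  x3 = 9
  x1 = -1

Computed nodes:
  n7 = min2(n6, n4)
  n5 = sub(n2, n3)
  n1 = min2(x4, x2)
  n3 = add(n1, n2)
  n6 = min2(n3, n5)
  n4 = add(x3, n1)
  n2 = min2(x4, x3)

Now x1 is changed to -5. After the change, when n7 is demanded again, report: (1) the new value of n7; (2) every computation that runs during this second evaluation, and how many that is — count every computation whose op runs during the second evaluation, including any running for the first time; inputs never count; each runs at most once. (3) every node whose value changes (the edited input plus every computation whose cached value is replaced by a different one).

Demanding n7 again yields -7.
0 computations run: none.
The nodes whose values change: x1.
Note the shortcut — nothing in the graph depends on x1 at all, so no recomputation happens.

First demand of the output computes:
  n1 = min2(0, -7) = -7
  n2 = min2(0, 9) = 0
  n3 = add(-7, 0) = -7
  n4 = add(9, -7) = 2
  n5 = sub(0, -7) = 7
  n6 = min2(-7, 7) = -7
  n7 = min2(-7, 2) = -7

After the edit, cleaning proceeds:
  no node depends on x1 at all; the second demand re-runs nothing.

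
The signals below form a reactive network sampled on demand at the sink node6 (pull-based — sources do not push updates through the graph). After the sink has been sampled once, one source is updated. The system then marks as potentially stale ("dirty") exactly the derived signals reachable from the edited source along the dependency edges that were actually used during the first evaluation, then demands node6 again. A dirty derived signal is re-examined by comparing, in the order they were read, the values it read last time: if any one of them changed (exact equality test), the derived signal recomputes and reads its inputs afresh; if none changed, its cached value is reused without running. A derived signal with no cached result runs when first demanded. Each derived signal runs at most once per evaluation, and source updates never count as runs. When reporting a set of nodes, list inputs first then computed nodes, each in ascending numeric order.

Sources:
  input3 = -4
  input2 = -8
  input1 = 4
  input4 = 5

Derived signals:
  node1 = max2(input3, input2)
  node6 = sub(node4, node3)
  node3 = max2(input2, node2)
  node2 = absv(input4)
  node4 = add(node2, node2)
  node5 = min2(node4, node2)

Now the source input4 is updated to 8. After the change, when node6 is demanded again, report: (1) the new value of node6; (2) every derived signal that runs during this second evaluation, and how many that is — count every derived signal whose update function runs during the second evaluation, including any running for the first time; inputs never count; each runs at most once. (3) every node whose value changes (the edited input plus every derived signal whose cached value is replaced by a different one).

node6 now evaluates to 8.
Run set: node2, node3, node4, node6 (4 run).
Changed values: input4, node2, node3, node4, node6.

Initial pass — values computed on the first demand:
  node2 = absv(5) = 5
  node3 = max2(-8, 5) = 5
  node4 = add(5, 5) = 10
  node6 = sub(10, 5) = 5

Second demand — change propagation:
  node2: re-runs because input4 5->8; new result 8.
  node3: re-runs because node2 5->8; new result 8.
  node4: re-runs because node2 5->8; node2 5->8; new result 16.
  node6: re-runs because node4 10->16; node3 5->8; new result 8.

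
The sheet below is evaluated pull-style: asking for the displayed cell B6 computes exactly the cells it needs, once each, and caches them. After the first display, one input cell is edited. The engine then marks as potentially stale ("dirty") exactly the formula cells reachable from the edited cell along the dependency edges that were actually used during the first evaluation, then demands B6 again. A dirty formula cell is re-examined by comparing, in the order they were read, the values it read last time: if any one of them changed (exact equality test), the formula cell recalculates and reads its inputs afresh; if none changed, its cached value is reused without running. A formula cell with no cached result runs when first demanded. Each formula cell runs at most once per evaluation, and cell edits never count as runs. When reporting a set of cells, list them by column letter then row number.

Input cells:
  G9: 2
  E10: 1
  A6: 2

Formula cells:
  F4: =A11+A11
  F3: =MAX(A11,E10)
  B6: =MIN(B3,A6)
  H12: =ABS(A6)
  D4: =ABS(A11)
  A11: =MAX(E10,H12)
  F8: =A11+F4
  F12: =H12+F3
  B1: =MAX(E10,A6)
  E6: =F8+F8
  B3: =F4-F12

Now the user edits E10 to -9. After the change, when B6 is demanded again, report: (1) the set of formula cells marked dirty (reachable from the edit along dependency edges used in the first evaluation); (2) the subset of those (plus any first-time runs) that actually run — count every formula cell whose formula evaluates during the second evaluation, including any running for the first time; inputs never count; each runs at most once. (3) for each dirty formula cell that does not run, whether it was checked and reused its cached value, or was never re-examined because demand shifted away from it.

The edit dirties: A11, B3, B6, F3, F4, F12.
2 formula cells run: A11, F3.
Cache hits after checking: B3, B6, F4, F12.
Note where the cutoff bites: F4 is checked, finds nothing changed, and keeps its cache.

First demand of the output computes:
  H12 = ABS(2) = 2
  A11 = MAX(1, 2) = 2
  F3 = MAX(2, 1) = 2
  F4 = 2 + 2 = 4
  F12 = 2 + 2 = 4
  B3 = 4 - 4 = 0
  B6 = MIN(0, 2) = 0

After the edit, cleaning proceeds:
  A11: a read changed (E10 1->-9) — executes, giving 2 — identical to its old value.
  F3: a read changed (E10 1->-9) — executes, giving 2 — identical to its old value.
  F4: dirty, but its reads are unchanged (A11 unchanged, A11 unchanged); cached 4 stands.
  F12: dirty, but its reads are unchanged (H12 unchanged, F3 unchanged); cached 4 stands.
  B3: dirty, but its reads are unchanged (F4 unchanged, F12 unchanged); cached 0 stands.
  B6: dirty, but its reads are unchanged (B3 unchanged, A6 unchanged); cached 0 stands.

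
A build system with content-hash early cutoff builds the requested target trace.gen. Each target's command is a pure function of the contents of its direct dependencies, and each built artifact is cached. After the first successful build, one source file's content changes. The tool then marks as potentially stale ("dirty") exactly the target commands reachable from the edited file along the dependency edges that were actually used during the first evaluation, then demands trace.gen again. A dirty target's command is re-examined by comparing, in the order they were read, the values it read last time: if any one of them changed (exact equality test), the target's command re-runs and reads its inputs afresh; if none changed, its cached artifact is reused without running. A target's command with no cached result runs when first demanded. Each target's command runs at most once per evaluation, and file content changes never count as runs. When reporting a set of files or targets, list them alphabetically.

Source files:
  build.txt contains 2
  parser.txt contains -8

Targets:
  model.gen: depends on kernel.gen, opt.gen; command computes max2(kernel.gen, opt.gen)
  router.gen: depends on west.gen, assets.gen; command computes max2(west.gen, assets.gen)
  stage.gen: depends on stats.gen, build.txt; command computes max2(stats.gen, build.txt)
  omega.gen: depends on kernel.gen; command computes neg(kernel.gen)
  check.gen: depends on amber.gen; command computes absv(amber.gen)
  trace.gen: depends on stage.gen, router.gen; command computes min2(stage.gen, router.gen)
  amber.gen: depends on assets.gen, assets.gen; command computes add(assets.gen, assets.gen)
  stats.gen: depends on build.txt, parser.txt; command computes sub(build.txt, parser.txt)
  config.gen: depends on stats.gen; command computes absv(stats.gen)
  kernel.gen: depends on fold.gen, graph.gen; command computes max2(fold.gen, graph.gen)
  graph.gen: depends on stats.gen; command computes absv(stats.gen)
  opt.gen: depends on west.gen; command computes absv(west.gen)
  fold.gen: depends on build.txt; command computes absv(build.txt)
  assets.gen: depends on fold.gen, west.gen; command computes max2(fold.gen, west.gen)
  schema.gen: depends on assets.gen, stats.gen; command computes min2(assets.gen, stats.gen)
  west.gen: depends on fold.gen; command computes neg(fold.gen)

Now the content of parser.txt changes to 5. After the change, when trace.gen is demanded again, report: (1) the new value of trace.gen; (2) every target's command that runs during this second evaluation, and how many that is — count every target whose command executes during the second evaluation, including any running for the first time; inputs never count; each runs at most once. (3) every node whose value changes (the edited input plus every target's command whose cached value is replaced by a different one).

First evaluation (everything demanded from the output):
  fold.gen = absv(2) = 2
  stats.gen = sub(2, -8) = 10
  stage.gen = max2(10, 2) = 10
  west.gen = neg(2) = -2
  assets.gen = max2(2, -2) = 2
  router.gen = max2(-2, 2) = 2
  trace.gen = min2(10, 2) = 2

Propagation after the edit:
  stats.gen: runs — parser.txt -8->5; result -3.
  stage.gen: runs — stats.gen 10->-3; result 2.
  trace.gen: runs — stage.gen 10->2; result 2 (same value as before).

New value of trace.gen: 2.
Target commands that run: stage.gen, stats.gen, trace.gen — 3 in total.
Values that change: parser.txt, stage.gen, stats.gen.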